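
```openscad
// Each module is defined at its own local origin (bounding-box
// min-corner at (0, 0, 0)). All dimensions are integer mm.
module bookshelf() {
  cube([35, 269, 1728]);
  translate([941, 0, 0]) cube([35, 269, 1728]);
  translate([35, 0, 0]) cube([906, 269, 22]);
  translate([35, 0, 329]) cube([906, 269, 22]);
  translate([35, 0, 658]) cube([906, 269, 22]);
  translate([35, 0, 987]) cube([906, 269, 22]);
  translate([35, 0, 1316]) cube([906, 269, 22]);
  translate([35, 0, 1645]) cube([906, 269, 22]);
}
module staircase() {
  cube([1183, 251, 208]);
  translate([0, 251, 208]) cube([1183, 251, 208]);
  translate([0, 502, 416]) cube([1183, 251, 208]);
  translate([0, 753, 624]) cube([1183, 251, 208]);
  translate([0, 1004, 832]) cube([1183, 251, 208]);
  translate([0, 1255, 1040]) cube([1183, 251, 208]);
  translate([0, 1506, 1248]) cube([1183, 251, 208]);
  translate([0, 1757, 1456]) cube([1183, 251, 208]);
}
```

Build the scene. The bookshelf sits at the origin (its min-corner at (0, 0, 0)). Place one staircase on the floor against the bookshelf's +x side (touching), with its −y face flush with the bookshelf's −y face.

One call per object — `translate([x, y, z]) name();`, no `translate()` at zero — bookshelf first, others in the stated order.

bookshelf();
translate([976, 0, 0]) staircase();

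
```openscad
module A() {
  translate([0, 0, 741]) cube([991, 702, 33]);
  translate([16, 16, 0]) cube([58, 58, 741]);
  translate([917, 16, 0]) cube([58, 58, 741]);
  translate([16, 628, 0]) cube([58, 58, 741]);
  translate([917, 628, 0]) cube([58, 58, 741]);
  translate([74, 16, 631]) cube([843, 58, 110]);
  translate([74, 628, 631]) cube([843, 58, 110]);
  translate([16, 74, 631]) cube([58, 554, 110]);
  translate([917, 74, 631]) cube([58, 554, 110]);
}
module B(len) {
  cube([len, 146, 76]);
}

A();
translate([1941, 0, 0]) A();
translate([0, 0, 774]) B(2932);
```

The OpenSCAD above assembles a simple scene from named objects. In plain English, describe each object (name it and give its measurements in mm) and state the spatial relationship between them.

A is a table: top 991 mm (x) × 702 mm (y), 33 mm thick, upper face at z = 774 mm, on four 58×58 mm square legs, each inset 16 mm from the nearest pair of top edges, running from z = 0 to the bottom of the top. Four apron rails, 58 mm thick and 110 mm tall, run between adjacent legs with their top edges flush with the underside of the top and their outer faces flush with the legs' outer faces.

B is a rectangular beam 2932 mm long (x), 146 mm deep (y), 76 mm thick (z).

The beam spans the tops of two tables placed 950 mm apart, resting at z = 774 mm.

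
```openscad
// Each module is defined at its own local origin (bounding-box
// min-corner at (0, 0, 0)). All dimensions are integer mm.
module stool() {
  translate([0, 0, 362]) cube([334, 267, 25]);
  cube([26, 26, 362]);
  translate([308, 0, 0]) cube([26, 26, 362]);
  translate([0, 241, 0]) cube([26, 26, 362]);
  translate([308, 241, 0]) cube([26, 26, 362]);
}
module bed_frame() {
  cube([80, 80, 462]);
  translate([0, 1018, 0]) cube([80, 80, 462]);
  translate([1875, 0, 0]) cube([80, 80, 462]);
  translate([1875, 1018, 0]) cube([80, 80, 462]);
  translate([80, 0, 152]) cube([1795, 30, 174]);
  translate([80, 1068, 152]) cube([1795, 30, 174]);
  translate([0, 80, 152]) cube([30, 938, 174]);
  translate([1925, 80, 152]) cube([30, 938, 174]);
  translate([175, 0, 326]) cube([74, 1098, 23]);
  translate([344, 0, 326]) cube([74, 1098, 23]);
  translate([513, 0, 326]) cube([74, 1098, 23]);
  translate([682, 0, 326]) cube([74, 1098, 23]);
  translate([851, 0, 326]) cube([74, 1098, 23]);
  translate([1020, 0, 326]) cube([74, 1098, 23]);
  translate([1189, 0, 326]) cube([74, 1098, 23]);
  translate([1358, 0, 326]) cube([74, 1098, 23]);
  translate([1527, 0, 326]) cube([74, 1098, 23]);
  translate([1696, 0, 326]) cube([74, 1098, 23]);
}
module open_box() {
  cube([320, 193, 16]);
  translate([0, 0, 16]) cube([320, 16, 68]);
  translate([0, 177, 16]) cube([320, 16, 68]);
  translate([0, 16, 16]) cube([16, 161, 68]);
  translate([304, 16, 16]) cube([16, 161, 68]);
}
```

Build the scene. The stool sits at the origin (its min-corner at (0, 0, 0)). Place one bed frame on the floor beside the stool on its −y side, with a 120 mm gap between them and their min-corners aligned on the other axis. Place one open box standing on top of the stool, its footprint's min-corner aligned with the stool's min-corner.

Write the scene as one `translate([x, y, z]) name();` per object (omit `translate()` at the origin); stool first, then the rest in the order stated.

stool();
translate([0, -1218, 0]) bed_frame();
translate([0, 0, 387]) open_box();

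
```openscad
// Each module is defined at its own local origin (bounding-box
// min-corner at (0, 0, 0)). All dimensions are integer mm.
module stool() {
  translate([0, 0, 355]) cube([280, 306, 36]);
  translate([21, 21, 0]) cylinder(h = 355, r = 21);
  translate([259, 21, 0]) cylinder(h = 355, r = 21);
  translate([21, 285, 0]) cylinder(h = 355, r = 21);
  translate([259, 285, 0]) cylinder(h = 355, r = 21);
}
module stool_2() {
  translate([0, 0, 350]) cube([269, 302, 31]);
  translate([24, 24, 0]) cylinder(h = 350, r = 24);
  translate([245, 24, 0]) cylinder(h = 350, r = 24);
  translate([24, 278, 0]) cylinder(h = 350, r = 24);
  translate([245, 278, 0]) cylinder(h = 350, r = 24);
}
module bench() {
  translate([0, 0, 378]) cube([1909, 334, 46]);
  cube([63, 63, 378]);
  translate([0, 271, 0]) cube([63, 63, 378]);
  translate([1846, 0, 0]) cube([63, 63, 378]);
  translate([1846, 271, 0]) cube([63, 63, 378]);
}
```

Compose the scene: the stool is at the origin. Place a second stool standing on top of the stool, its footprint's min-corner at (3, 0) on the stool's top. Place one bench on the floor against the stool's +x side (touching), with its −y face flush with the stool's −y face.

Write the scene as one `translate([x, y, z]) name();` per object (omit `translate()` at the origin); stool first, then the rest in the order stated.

stool();
translate([3, 0, 391]) stool_2();
translate([280, 0, 0]) bench();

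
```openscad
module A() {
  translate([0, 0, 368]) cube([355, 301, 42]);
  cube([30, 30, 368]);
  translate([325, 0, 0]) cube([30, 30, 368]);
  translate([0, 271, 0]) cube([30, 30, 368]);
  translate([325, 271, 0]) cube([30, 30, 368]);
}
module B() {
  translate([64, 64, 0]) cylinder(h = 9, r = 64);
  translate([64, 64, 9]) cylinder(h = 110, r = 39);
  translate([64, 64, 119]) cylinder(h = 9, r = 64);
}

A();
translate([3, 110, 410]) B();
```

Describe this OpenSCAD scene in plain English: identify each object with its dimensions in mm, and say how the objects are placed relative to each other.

A is a four-legged stool. The seat is 355×301 mm, 42 mm thick, top at z = 410 mm. It stands on four square legs, each 30×30 mm in cross-section, from z = 0 to the seat underside, each flush with a corner of the seat.

B is a spool: two coaxial disc flanges of radius 64 mm and thickness 9 mm, joined by a core cylinder of radius 39 mm and height 110 mm. The lower flange rests on z = 0 and the three cylinders share a vertical axis.

The spool is on top of the stool.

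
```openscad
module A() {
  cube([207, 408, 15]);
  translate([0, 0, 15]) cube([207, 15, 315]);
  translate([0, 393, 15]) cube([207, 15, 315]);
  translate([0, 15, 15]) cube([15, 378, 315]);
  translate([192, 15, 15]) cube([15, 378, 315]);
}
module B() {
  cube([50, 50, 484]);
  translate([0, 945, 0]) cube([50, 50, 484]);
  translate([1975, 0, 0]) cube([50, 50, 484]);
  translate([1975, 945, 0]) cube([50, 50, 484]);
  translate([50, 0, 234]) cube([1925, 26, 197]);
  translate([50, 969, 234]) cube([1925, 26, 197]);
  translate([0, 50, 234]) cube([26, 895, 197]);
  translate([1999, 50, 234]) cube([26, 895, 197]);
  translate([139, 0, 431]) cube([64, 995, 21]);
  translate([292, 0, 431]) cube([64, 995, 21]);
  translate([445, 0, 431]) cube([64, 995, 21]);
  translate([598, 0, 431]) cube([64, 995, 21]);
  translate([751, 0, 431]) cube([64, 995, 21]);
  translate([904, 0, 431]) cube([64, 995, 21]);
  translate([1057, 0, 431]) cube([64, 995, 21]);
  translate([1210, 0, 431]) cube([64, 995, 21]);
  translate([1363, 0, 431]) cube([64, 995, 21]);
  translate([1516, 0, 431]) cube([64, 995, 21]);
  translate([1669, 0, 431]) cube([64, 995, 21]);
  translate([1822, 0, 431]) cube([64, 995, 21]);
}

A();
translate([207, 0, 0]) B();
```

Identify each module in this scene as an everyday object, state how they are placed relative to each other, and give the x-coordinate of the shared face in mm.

The open box's +x face and the bed frame's −x face are both at x = 207 mm.

A is an open box. B is a bed frame. The bed frame is against the open box's +x side, with their −y faces flush. The x-coordinate of the shared face is 207 mm.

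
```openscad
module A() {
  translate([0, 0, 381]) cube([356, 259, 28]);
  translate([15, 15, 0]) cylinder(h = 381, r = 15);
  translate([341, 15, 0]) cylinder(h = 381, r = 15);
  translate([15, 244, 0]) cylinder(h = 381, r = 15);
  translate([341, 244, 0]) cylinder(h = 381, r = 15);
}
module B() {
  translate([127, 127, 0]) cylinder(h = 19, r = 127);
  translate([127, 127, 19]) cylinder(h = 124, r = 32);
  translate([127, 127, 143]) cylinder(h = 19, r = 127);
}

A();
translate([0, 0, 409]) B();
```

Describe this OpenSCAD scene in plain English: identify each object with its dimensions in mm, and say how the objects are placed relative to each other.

A is a simple wooden stool: a rectangular seat 356 mm (x) by 259 mm (y), 28 mm thick, top face at z = 409 mm, on four round legs, each 30 mm in diameter. The legs rest on z = 0, each leg's axis is inset half a diameter from the nearest pair of seat edges (so the leg's bounding box is flush with the corner).

B is a spool: two coaxial disc flanges of radius 127 mm and thickness 19 mm, joined by a core cylinder of radius 32 mm and height 124 mm. The lower flange rests on z = 0 and the three cylinders share a vertical axis.

The spool is on top of the stool.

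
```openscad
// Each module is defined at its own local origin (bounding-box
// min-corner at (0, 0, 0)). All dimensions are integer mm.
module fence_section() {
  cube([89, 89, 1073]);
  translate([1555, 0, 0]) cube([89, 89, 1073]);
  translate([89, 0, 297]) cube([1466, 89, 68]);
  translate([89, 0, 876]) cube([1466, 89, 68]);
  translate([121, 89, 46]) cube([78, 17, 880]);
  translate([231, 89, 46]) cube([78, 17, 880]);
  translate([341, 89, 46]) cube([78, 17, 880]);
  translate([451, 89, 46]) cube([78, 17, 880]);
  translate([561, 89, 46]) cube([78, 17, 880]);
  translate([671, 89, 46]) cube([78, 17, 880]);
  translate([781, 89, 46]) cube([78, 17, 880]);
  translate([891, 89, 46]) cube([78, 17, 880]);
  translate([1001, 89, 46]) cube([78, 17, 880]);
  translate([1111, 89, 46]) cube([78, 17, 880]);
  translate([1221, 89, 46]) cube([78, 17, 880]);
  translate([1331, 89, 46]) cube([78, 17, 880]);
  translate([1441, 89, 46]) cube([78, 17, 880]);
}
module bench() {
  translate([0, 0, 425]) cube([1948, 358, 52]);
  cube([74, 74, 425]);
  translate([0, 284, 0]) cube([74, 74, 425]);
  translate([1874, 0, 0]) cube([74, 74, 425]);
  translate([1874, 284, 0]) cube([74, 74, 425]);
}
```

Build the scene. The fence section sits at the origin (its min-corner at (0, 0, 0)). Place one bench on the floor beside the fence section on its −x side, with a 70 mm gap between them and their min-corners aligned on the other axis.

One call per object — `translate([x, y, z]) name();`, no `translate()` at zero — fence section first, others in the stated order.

fence_section();
translate([-2018, 0, 0]) bench();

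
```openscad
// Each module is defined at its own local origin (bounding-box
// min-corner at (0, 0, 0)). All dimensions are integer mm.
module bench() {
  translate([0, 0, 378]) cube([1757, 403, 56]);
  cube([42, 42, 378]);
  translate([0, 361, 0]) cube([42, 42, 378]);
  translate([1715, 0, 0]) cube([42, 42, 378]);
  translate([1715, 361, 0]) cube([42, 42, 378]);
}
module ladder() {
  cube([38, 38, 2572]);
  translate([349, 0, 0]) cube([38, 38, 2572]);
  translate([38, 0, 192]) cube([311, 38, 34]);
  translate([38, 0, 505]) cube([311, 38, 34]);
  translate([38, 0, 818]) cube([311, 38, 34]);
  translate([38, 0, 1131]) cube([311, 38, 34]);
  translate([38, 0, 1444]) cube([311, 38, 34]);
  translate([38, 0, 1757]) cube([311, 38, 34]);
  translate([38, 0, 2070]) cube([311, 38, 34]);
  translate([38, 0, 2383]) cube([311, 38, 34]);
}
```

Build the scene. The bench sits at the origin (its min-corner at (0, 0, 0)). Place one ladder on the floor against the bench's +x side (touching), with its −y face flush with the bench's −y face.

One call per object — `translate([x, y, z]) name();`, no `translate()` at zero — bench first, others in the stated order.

bench();
translate([1757, 0, 0]) ladder();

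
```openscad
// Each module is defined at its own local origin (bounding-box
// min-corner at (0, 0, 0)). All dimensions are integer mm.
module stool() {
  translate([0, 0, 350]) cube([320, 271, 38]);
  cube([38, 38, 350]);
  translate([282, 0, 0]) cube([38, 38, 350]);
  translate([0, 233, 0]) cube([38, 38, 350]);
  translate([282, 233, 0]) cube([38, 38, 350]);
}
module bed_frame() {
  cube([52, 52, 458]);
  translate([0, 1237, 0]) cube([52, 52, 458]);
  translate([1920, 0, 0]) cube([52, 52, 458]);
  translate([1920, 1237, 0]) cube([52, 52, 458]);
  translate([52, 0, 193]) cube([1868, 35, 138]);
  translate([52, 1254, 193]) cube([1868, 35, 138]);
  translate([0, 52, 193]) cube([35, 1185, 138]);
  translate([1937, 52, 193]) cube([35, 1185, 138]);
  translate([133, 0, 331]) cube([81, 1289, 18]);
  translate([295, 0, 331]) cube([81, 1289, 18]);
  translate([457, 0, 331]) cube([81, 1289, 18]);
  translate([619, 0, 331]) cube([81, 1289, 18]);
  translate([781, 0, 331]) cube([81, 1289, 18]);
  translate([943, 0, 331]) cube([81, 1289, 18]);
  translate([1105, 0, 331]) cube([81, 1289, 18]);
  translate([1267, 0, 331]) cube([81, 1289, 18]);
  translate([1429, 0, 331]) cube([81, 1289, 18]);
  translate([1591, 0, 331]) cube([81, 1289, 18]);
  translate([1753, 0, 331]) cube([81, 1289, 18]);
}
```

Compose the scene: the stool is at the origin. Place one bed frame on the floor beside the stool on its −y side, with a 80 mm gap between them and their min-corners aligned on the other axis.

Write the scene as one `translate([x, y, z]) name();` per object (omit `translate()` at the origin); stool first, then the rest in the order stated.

stool();
translate([0, -1369, 0]) bed_frame();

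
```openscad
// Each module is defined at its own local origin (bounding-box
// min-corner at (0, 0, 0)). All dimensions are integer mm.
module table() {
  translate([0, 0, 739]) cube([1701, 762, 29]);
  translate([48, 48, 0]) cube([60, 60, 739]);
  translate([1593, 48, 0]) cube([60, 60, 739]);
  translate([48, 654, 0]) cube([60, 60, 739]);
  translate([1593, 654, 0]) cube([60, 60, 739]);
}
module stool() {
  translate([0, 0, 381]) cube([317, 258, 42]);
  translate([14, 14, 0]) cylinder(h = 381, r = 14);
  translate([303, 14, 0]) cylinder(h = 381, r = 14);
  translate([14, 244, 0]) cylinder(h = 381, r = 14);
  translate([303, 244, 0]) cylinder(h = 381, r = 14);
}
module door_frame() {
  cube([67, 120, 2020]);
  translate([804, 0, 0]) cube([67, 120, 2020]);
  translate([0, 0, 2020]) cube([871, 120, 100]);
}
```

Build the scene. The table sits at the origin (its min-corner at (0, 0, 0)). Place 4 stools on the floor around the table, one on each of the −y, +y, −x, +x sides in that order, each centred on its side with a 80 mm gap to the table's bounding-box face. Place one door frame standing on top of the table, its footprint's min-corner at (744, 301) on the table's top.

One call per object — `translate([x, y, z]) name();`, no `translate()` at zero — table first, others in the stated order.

table();
translate([692, -338, 0]) stool();
translate([692, 842, 0]) stool();
translate([-397, 252, 0]) stool();
translate([1781, 252, 0]) stool();
translate([744, 301, 768]) door_frame();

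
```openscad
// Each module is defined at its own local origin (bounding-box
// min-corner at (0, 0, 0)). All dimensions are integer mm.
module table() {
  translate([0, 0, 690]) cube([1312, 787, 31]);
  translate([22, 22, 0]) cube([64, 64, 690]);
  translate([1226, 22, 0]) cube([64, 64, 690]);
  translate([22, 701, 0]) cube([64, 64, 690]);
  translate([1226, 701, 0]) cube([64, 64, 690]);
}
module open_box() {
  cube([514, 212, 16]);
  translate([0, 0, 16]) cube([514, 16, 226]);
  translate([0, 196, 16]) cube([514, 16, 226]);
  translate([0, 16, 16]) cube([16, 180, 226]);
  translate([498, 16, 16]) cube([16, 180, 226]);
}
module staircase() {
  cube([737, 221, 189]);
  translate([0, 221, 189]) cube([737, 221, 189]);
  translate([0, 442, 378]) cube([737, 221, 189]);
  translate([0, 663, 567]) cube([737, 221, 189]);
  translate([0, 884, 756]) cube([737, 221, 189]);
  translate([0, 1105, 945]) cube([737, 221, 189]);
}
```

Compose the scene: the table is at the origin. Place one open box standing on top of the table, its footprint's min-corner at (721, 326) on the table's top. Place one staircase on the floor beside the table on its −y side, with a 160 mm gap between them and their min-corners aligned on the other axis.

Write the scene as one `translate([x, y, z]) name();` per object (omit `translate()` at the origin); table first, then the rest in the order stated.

table();
translate([721, 326, 721]) open_box();
translate([0, -1486, 0]) staircase();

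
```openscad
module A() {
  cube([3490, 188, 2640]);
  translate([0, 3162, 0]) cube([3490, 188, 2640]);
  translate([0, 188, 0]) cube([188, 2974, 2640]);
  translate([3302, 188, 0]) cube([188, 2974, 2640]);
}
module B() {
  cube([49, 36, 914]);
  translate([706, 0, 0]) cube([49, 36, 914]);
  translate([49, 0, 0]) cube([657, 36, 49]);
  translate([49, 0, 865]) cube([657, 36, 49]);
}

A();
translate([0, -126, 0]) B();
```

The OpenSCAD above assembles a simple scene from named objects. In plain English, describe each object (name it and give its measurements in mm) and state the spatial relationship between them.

A is a box-shaped house frame (walls only): outside footprint 3490×3350 mm, wall height 2640 mm, wall thickness 188 mm. The two y-facing walls run the full x-width; the two x-facing walls fit between the inner faces of the y-facing walls.

B is a picture frame with a 657×816 mm rectangular opening (x by z) and a uniform 49 mm border on every side. Frame depth is 36 mm along y. It is built from two vertical stiles running the full outside height and two horizontal rails spanning the gap between the stiles.

The picture frame is on the floor beside the house frame on its −y side.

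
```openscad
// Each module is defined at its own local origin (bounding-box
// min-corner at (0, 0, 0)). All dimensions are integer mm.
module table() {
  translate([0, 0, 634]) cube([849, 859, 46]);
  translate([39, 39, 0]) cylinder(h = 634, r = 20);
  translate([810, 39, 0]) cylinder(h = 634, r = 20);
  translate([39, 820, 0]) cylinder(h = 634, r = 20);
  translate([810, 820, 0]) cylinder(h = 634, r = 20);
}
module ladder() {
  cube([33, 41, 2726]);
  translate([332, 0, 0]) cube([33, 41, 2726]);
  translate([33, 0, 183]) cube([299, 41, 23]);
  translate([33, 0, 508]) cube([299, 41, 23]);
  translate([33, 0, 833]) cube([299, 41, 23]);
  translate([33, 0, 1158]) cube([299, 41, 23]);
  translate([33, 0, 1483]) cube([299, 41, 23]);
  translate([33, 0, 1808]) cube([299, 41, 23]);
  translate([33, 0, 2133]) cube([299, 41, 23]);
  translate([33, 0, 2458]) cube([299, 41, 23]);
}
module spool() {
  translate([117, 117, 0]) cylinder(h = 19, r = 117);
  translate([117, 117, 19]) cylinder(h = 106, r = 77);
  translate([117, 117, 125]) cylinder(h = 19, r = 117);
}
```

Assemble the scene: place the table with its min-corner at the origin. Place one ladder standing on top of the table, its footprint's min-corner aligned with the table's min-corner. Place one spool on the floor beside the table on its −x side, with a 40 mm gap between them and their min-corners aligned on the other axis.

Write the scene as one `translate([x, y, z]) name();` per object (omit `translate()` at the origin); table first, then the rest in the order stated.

table();
translate([0, 0, 680]) ladder();
translate([-274, 0, 0]) spool();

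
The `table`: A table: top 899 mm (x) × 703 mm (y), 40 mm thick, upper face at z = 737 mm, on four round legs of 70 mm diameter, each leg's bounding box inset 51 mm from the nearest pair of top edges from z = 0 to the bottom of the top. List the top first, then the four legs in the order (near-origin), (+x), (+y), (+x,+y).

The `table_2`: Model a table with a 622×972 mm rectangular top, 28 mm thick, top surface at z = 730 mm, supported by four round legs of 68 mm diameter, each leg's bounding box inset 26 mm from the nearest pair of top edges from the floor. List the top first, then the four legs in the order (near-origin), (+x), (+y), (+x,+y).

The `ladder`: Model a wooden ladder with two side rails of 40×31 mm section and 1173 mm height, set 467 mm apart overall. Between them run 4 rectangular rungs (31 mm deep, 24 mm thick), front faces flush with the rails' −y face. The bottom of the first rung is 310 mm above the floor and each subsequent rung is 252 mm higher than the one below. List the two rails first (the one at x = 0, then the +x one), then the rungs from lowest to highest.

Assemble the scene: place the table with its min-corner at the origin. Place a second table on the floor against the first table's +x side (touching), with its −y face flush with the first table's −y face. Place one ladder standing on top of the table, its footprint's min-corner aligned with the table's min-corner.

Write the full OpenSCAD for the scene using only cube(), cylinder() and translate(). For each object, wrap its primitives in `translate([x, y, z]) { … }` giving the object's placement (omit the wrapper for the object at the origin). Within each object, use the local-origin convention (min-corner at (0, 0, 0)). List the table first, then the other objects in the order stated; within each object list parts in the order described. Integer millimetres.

translate([0, 0, 697]) cube([899, 703, 40]);
translate([86, 86, 0]) cylinder(h = 697, r = 35);
translate([813, 86, 0]) cylinder(h = 697, r = 35);
translate([86, 617, 0]) cylinder(h = 697, r = 35);
translate([813, 617, 0]) cylinder(h = 697, r = 35);
translate([899, 0, 0]) {
  translate([0, 0, 702]) cube([622, 972, 28]);
  translate([60, 60, 0]) cylinder(h = 702, r = 34);
  translate([562, 60, 0]) cylinder(h = 702, r = 34);
  translate([60, 912, 0]) cylinder(h = 702, r = 34);
  translate([562, 912, 0]) cylinder(h = 702, r = 34);
}
translate([0, 0, 737]) {
  cube([40, 31, 1173]);
  translate([427, 0, 0]) cube([40, 31, 1173]);
  translate([40, 0, 310]) cube([387, 31, 24]);
  translate([40, 0, 562]) cube([387, 31, 24]);
  translate([40, 0, 814]) cube([387, 31, 24]);
  translate([40, 0, 1066]) cube([387, 31, 24]);
}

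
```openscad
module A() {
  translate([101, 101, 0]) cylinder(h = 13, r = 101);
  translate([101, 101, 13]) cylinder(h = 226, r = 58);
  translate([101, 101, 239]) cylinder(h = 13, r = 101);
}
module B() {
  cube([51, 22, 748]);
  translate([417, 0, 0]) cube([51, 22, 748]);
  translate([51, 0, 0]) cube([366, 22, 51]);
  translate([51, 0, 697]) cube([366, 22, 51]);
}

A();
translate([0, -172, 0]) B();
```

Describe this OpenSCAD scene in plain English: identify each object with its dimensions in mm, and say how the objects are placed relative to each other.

A is a spool: two coaxial disc flanges of radius 101 mm and thickness 13 mm, joined by a core cylinder of radius 58 mm and height 226 mm. The lower flange rests on z = 0 and the three cylinders share a vertical axis.

B is a picture frame with a 366×646 mm rectangular opening (x by z) and a uniform 51 mm border on every side. Frame depth is 22 mm along y. It is built from two vertical stiles running the full outside height and two horizontal rails spanning the gap between the stiles.

The picture frame is on the floor beside the spool on its −y side.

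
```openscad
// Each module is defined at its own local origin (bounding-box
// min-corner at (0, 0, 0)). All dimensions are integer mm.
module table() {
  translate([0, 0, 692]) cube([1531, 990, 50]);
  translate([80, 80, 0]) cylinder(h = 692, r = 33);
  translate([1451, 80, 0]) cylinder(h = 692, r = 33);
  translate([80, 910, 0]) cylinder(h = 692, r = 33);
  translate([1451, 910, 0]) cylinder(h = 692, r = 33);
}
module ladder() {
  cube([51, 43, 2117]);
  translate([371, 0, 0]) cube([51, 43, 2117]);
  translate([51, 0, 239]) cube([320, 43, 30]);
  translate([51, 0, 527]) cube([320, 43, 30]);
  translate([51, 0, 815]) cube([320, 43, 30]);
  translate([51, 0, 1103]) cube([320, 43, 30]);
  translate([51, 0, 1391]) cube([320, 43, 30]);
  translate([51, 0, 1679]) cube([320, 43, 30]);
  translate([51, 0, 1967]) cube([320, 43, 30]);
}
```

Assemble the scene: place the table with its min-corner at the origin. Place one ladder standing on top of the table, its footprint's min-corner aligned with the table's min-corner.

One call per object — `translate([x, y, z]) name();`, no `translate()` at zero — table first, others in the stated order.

table();
translate([0, 0, 742]) ladder();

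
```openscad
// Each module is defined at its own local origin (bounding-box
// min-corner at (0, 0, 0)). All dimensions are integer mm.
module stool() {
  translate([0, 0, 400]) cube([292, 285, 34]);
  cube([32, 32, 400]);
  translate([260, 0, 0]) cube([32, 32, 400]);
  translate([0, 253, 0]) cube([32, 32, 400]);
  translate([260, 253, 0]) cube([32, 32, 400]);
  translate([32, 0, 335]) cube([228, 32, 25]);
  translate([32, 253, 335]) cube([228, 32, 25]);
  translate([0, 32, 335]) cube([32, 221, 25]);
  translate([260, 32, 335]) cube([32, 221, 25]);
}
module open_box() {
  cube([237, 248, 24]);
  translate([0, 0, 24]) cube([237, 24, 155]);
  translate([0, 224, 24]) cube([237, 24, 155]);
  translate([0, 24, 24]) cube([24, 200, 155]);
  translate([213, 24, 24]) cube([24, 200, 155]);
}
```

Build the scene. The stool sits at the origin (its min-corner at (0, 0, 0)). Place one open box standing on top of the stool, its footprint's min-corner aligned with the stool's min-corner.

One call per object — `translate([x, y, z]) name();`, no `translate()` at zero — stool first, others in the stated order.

stool();
translate([0, 0, 434]) open_box();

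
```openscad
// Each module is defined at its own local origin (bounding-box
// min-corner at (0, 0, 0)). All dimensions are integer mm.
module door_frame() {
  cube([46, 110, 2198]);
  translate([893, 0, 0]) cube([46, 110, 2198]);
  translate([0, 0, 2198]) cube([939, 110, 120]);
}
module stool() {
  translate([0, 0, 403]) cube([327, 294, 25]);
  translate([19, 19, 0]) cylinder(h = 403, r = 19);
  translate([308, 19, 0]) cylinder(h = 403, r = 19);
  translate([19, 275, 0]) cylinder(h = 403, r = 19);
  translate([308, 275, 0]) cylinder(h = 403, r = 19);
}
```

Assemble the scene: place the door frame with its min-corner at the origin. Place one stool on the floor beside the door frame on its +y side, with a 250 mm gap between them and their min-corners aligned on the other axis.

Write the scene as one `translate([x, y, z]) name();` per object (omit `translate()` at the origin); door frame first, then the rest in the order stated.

door_frame();
translate([0, 360, 0]) stool();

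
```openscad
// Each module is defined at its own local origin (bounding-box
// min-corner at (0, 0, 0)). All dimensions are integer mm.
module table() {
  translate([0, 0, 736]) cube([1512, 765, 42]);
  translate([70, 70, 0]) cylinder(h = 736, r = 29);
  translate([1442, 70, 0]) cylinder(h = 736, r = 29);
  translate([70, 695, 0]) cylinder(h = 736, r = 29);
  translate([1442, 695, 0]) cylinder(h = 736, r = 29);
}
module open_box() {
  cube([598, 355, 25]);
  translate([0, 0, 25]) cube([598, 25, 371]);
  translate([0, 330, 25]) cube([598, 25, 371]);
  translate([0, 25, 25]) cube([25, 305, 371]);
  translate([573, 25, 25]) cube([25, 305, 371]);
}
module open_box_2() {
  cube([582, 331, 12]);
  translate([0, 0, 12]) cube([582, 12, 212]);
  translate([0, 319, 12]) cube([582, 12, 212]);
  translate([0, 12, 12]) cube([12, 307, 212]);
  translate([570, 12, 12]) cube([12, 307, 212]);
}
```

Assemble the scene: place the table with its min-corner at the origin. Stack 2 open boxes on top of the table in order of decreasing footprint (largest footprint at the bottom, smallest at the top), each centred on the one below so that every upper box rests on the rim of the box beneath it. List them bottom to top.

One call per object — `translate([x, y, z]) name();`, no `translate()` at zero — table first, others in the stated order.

table();
translate([457, 205, 778]) open_box();
translate([465, 217, 1174]) open_box_2();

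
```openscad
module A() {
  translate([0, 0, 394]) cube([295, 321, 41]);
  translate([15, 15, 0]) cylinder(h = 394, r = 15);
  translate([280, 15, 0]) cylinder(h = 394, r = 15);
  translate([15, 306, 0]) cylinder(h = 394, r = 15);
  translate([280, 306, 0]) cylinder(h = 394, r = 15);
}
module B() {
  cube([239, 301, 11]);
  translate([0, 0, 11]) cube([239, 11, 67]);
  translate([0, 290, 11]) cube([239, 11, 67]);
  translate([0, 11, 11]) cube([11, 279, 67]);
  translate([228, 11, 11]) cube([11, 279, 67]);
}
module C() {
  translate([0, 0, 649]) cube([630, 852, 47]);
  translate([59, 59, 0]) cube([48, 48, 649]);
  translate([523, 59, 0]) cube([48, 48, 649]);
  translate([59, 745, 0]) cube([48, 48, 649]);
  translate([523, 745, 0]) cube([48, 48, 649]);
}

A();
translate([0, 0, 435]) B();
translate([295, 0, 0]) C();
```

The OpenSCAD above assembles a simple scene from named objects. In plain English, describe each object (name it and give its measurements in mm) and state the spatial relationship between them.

A is a four-legged stool. The seat is a 295×321×41 mm slab whose top surface is at z = 435 mm; four round legs, each 30 mm in diameter, run from the floor (z = 0) to the underside of the seat, each leg's axis is inset half a diameter from the nearest pair of seat edges (so the leg's bounding box is flush with the corner).

B is an open storage box with external size 239×301×78 mm and wall thickness 11 mm (the base is also 11 mm thick). The base covers the whole footprint; the four walls stand on the base, with the y-facing walls full-width and the x-facing walls fitting between their inner faces.

C is a table: top 630 mm (x) × 852 mm (y), 47 mm thick, upper face at z = 696 mm, on four 48×48 mm square legs, each inset 59 mm from the nearest pair of top edges, running from z = 0 to the bottom of the top.

The open box is on top of the stool. The table is against the stool's +x side, with their −y faces flush.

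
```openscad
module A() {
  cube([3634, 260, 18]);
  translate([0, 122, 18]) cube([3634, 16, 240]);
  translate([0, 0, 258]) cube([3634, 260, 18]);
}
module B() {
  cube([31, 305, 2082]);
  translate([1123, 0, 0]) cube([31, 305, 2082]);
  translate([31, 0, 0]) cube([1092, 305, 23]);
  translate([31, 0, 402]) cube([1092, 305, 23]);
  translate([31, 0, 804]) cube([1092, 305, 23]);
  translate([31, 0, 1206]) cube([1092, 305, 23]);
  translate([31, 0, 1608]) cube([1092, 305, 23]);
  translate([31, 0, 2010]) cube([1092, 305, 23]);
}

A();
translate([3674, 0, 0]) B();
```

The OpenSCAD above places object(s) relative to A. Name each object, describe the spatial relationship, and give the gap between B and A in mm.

The bookshelf's nearest face is 40 mm from the I-beam's +x face.

A is an I-beam. B is a bookshelf. The bookshelf is on the floor beside the I-beam on its +x side. The gap between the bookshelf and the I-beam is 40 mm.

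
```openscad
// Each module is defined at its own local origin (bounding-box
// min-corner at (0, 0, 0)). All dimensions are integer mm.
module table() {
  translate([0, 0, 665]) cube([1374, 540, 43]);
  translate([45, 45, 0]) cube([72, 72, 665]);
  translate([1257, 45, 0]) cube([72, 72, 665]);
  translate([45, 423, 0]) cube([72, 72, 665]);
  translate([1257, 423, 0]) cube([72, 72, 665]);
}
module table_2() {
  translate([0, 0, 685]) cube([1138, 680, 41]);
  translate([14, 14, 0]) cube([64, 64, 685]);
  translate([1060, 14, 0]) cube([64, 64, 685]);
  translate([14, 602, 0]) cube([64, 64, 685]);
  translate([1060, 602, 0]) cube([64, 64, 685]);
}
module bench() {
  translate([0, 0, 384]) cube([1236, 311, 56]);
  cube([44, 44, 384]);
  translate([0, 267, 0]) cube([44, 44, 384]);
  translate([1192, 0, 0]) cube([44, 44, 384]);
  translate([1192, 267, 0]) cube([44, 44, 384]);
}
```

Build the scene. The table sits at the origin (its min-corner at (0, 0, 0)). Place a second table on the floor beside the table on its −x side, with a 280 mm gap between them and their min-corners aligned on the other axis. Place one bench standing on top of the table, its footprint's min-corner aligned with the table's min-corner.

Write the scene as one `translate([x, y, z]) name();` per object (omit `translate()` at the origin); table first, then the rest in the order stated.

table();
translate([-1418, 0, 0]) table_2();
translate([0, 0, 708]) bench();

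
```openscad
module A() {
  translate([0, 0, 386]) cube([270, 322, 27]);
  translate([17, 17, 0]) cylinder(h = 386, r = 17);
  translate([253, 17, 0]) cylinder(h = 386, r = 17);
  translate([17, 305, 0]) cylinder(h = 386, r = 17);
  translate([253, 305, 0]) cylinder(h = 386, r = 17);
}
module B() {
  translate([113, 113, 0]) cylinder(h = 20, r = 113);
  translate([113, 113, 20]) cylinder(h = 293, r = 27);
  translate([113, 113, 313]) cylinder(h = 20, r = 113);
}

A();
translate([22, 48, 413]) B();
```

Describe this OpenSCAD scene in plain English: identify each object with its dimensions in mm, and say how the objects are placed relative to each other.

A is a four-legged stool. The seat is 270×322 mm, 27 mm thick, top at z = 413 mm. It stands on four round legs, each 34 mm in diameter, from z = 0 to the seat underside, each leg's axis is inset half a diameter from the nearest pair of seat edges (so the leg's bounding box is flush with the corner).

B is a spool: two coaxial disc flanges of radius 113 mm and thickness 20 mm, joined by a core cylinder of radius 27 mm and height 293 mm. The lower flange rests on z = 0 and the three cylinders share a vertical axis.

The spool is on top of the stool, centred.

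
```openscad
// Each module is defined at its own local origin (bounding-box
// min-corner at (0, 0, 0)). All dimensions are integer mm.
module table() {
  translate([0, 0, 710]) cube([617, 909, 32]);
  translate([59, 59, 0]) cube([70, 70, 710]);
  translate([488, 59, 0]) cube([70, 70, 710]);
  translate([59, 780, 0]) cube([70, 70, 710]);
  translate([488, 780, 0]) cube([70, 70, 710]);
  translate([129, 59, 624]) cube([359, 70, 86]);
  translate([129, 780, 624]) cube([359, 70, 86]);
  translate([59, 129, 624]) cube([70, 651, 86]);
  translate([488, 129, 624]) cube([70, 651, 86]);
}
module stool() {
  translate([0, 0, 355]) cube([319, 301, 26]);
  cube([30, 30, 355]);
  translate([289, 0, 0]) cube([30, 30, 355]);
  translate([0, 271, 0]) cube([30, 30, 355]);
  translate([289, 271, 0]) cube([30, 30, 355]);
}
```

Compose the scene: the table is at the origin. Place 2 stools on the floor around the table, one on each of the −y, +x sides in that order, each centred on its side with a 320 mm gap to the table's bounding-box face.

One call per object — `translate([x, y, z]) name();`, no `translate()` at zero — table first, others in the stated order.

table();
translate([149, -621, 0]) stool();
translate([937, 304, 0]) stool();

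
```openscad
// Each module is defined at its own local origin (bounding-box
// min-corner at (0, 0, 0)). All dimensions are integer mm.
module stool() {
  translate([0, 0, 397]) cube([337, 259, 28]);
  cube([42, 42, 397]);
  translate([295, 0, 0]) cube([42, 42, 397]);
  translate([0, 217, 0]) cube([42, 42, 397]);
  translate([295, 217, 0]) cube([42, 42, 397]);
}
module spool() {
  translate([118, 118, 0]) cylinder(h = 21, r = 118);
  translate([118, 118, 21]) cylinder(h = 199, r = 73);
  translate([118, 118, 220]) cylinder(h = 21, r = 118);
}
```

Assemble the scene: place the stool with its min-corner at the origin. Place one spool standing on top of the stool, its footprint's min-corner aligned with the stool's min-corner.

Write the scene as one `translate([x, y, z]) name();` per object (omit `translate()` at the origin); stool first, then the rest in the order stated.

stool();
translate([0, 0, 425]) spool();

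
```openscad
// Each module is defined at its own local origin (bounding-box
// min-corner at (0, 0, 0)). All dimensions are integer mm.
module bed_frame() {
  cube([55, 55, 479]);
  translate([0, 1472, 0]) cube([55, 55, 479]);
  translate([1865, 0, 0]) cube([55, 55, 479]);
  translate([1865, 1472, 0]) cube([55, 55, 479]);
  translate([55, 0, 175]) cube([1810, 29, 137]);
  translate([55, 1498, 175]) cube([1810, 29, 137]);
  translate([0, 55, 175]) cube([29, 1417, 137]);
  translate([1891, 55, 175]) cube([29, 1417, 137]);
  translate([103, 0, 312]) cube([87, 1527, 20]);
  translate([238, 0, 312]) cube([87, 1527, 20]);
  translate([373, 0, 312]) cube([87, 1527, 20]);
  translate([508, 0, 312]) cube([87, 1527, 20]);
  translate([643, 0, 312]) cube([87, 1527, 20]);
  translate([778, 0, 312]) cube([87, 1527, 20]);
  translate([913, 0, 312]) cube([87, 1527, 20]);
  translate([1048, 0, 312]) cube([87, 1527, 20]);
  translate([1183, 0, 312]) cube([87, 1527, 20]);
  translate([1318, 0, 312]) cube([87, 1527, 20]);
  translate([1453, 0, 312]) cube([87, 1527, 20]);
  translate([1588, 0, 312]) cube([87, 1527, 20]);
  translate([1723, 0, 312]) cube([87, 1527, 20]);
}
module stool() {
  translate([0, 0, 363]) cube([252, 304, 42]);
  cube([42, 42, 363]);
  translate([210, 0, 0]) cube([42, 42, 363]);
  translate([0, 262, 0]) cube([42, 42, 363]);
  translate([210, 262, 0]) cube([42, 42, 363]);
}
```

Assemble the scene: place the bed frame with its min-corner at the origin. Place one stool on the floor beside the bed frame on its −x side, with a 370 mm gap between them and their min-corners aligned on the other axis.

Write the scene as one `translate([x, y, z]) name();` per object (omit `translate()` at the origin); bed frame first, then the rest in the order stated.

bed_frame();
translate([-622, 0, 0]) stool();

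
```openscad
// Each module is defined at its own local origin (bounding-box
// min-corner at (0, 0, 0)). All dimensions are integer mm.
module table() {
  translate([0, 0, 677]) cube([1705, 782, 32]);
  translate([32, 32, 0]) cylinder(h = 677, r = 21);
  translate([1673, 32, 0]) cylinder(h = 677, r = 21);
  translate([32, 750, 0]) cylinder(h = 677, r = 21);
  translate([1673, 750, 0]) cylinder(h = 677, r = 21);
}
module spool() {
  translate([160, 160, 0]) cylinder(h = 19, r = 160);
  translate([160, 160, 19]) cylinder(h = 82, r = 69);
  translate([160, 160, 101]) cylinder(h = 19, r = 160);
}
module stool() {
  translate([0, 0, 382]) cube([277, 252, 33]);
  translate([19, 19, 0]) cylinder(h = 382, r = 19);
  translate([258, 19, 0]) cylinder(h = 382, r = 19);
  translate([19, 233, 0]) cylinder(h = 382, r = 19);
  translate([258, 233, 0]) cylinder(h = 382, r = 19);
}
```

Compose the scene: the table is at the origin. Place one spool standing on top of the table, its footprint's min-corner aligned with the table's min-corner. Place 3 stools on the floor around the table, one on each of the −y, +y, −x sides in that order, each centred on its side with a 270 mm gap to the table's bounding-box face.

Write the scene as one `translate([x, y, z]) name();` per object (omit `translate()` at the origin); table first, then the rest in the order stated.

table();
translate([0, 0, 709]) spool();
translate([714, -522, 0]) stool();
translate([714, 1052, 0]) stool();
translate([-547, 265, 0]) stool();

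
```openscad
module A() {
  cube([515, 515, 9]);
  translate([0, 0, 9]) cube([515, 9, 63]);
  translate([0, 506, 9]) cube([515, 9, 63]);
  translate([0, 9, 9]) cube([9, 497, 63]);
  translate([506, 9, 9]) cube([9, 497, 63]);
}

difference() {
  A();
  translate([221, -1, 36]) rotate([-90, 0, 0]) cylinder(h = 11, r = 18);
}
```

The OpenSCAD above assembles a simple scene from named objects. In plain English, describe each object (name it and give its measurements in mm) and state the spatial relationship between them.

A is an open-topped rectangular box: outside dimensions 515×515×72 mm, with a uniform wall and base thickness of 9 mm. The base is a full 515×515 slab on the floor; four walls sit on top of the base. The front and back walls (the −y and +y sides) span the full width; the two side walls fit between them.

The open box has a circular hole of radius 18 mm through its front wall, centred at (x = 221, z = 36).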